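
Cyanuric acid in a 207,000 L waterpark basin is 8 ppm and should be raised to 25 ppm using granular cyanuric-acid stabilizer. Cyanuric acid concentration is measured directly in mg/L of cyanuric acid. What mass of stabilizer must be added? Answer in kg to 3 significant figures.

CYA to add: (25 − 8) = 17 mg/L × 207,000 L = 3519 g cyanuric acid.

3.52 kg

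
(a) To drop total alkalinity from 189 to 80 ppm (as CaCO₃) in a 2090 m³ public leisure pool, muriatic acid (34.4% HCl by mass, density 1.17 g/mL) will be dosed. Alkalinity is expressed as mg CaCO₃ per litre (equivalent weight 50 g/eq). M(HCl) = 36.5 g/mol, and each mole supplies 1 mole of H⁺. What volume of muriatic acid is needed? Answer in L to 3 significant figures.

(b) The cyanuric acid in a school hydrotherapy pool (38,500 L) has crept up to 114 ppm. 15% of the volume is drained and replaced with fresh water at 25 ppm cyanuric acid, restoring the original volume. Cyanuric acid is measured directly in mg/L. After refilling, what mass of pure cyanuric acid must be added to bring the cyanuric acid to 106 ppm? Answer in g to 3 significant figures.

(a) 413 L; (b) 206 g

(a) Volume: 2090 m³ = 2,090,000 L.
(a) Alkalinity to neutralize: (189 − 80) = 109 mg/L as CaCO₃ × 2,090,000 L = 227,800 g as CaCO₃.
(a) Equivalents of H⁺ required: 227,800 ÷ 50 g/eq = 4556 eq = 4556 mol HCl.
(a) Mass of HCl: 4556 × 36.5 = 166,300 g.
(a) Mass of 34.4% solution: 166,300 / 0.344 = 483,400 g.
(a) Volume: 483,400 g ÷ 1.17 g/mL = 413,200 mL.

(b) After draining 15% and refilling: 114 × 0.85 + 25 × 0.15 = 100.65 ppm.
(b) Deficit to target: 106 − 100.65 = 5.35 mg/L.
(b) Mass: 5.35 mg/L × 38,500 L = 206 g cyanuric acid.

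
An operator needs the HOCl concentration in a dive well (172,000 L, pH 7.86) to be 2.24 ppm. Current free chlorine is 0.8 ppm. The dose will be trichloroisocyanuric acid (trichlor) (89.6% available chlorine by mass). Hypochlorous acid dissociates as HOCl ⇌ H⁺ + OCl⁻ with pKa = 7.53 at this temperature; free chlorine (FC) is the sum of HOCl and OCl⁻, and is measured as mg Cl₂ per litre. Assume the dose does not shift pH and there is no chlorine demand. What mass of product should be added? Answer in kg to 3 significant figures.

[OCl⁻]/[HOCl] = 10^(pH − pKa) = 10^(7.86 − 7.53) = 2.138; fraction as HOCl = 1/(1 + 2.138) = 0.3187.
Free chlorine required for 2.24 ppm HOCl: 2.24 / 0.3187 = 7.029 ppm.
FC to add: 7.029 − 0.8 = 6.229 mg/L as Cl₂.
Cl₂ equivalent: 6.229 mg/L × 172,000 L = 1071 g.
Product at 89.6% available Cl: 1071 / 0.896 = 1196 g.

1.20 kg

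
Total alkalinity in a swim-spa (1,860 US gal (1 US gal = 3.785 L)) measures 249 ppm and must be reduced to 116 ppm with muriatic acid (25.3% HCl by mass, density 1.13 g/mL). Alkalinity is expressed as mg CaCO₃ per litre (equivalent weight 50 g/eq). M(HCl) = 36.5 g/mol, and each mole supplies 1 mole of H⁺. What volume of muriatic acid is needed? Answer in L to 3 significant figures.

Volume: 1,860 US gal × 3.785 L/gal = 7,040 L.
Alkalinity to neutralize: (249 − 116) = 133 mg/L as CaCO₃ × 7,040 L = 936.3 g as CaCO₃.
Equivalents of H⁺ required: 936.3 ÷ 50 g/eq = 18.73 eq = 18.73 mol HCl.
Mass of HCl: 18.73 × 36.5 = 683.5 g.
Mass of 25.3% solution: 683.5 / 0.253 = 2702 g.
Volume: 2702 g ÷ 1.13 g/mL = 2391 mL.

2.39 L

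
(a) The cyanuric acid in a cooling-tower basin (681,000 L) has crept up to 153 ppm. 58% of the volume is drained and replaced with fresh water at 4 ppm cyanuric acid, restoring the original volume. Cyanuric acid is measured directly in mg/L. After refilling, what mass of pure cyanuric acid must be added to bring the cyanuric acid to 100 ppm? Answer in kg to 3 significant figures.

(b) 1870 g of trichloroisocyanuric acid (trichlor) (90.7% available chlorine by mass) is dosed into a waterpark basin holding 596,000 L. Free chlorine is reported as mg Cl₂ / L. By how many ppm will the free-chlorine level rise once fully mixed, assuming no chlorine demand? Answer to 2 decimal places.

(a) 22.8 kg; (b) 2.85 ppm

(a) After draining 58% and refilling: 153 × 0.42 + 4 × 0.58 = 66.58 ppm.
(a) Deficit to target: 100 − 66.58 = 33.42 mg/L.
(a) Mass: 33.42 mg/L × 681,000 L = 22,760 g cyanuric acid.

(b) Available chlorine delivered: 1870 g × 0.907 = 1696 g as Cl₂.
(b) Concentration rise: 1696 g / 596,000 L = 2.846 mg/L = 2.85 ppm.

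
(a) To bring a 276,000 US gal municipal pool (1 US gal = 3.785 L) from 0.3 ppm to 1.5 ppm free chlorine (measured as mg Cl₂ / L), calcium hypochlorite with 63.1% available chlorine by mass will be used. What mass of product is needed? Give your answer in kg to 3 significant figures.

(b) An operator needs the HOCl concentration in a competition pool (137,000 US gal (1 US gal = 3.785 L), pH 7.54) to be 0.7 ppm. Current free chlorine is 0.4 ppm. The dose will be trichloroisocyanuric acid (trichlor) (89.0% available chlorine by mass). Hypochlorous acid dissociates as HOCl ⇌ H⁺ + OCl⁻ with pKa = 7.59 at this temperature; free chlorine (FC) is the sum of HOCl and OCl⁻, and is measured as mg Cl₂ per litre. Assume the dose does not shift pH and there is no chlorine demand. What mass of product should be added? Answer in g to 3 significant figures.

(a) Volume: 276,000 US gal × 3.785 L/gal = 1,044,660 L.
(a) Chlorine deficit: 1.5 − 0.3 = 1.2 ppm = 1.2 mg/L as Cl₂.
(a) Cl₂ equivalent needed: 1.2 mg/L × 1,044,660 L = 1,254,000 mg = 1254 g.
(a) Product at 63.1% available chlorine: 1254 / 0.631 = 1987 g.

(b) Volume: 137,000 US gal × 3.785 L/gal = 518,545 L.
(b) [OCl⁻]/[HOCl] = 10^(pH − pKa) = 10^(7.54 − 7.59) = 0.8913; fraction as HOCl = 1/(1 + 0.8913) = 0.5288.
(b) Free chlorine required for 0.7 ppm HOCl: 0.7 / 0.5288 = 1.324 ppm.
(b) FC to add: 1.324 − 0.4 = 0.9239 mg/L as Cl₂.
(b) Cl₂ equivalent: 0.9239 mg/L × 518,545 L = 479.1 g.
(b) Product at 89.0% available Cl: 479.1 / 0.89 = 538.3 g.

(a) 1.99 kg; (b) 538 g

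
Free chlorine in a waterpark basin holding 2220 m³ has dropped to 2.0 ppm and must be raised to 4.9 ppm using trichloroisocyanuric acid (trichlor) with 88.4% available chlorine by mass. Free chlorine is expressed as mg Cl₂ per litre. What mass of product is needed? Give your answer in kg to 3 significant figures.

7.28 kg

Volume: 2220 m³ = 2,220,000 L.
Chlorine deficit: 4.9 − 2.0 = 2.9 ppm = 2.9 mg/L as Cl₂.
Cl₂ equivalent needed: 2.9 mg/L × 2,220,000 L = 6,438,000 mg = 6438 g.
Product at 88.4% available chlorine: 6438 / 0.884 = 7283 g.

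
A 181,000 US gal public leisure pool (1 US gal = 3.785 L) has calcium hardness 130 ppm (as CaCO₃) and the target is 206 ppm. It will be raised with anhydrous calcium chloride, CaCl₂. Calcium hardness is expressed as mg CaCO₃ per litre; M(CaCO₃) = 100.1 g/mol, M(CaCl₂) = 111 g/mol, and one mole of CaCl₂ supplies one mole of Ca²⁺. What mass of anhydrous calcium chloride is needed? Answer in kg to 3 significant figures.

57.7 kg

Volume: 181,000 US gal × 3.785 L/gal = 685,085 L.
Hardness to add: (206 − 130) = 76 mg/L as CaCO₃ × 685,085 L = 52,070 g as CaCO₃.
Moles of Ca²⁺ (1 mol Ca²⁺ ≡ 1 mol CaCO₃): 52,070 / 100.1 g/mol = 520.1 mol.
Mass of CaCl₂: 520.1 × 111 = 57,740 g.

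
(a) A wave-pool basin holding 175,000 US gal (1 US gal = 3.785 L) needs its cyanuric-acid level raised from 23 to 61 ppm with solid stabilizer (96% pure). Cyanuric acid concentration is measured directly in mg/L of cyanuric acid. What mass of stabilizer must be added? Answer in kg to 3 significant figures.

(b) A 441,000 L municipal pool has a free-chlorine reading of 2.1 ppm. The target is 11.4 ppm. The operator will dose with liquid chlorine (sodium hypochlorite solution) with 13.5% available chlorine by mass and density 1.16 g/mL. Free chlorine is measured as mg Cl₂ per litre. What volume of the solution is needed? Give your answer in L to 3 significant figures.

(a) Volume: 175,000 US gal × 3.785 L/gal = 662,375 L.
(a) CYA to add: (61 − 23) = 38 mg/L × 662,375 L = 25,170 g cyanuric acid.
(a) At 96% purity: 25,170 / 0.96 = 26,220 g product.

(b) Chlorine deficit: 11.4 − 2.1 = 9.3 ppm = 9.3 mg/L as Cl₂.
(b) Cl₂ equivalent needed: 9.3 mg/L × 441,000 L = 4,101,000 mg = 4101 g.
(b) Product at 13.5% available chlorine: 4101 / 0.135 = 30,380 g.
(b) Volume at density 1.16 g/mL: 30,380 g ÷ 1.16 g/mL = 26,190 mL.

(a) 26.2 kg; (b) 26.2 L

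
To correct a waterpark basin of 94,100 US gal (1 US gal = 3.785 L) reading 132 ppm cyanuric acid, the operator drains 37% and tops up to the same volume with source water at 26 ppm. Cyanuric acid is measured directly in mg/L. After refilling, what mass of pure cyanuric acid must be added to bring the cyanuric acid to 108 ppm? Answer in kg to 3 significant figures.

Volume: 94,100 US gal × 3.785 L/gal = 356,168 L.
After draining 37% and refilling: 132 × 0.63 + 26 × 0.37 = 92.78 ppm.
Deficit to target: 108 − 92.78 = 15.22 mg/L.
Mass: 15.22 mg/L × 356,168 L = 5421 g cyanuric acid.

5.42 kg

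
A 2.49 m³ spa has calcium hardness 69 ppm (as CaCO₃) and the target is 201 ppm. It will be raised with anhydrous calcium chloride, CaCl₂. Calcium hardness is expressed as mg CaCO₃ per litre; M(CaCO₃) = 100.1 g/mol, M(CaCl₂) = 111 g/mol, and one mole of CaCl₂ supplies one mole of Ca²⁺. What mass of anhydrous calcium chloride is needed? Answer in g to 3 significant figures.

Volume: 2.49 m³ = 2,490 L.
Hardness to add: (201 − 69) = 132 mg/L as CaCO₃ × 2,490 L = 328.7 g as CaCO₃.
Moles of Ca²⁺ (1 mol Ca²⁺ ≡ 1 mol CaCO₃): 328.7 / 100.1 g/mol = 3.284 mol.
Mass of CaCl₂: 3.284 × 111 = 364.5 g.

364 g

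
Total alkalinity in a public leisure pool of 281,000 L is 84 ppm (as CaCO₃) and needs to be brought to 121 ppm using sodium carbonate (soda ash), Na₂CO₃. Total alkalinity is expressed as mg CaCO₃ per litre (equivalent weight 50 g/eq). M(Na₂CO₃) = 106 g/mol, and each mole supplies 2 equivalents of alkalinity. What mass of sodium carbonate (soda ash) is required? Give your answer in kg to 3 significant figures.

11.0 kg

Alkalinity to add: (121 − 84) = 37 mg/L as CaCO₃ × 281,000 L = 10,400 g as CaCO₃.
Equivalents: 10,400 g ÷ 50 g/eq = 207.9 eq.
Each mole of Na₂CO₃ supplies 2 eq, so 207.9 / 2 = 104 mol.
Mass: 104 mol × 106 g/mol = 11,020 g.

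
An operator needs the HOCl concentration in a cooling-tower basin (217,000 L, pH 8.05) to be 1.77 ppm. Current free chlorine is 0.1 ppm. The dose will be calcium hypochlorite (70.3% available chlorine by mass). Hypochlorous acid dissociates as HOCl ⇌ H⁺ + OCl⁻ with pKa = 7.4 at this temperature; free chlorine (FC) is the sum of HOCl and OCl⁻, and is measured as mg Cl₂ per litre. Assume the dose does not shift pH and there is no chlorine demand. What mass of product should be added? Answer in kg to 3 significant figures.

2.96 kg

[OCl⁻]/[HOCl] = 10^(pH − pKa) = 10^(8.05 − 7.4) = 4.467; fraction as HOCl = 1/(1 + 4.467) = 0.1829.
Free chlorine required for 1.77 ppm HOCl: 1.77 / 0.1829 = 9.676 ppm.
FC to add: 9.676 − 0.1 = 9.576 mg/L as Cl₂.
Cl₂ equivalent: 9.576 mg/L × 217,000 L = 2078 g.
Product at 70.3% available Cl: 2078 / 0.703 = 2956 g.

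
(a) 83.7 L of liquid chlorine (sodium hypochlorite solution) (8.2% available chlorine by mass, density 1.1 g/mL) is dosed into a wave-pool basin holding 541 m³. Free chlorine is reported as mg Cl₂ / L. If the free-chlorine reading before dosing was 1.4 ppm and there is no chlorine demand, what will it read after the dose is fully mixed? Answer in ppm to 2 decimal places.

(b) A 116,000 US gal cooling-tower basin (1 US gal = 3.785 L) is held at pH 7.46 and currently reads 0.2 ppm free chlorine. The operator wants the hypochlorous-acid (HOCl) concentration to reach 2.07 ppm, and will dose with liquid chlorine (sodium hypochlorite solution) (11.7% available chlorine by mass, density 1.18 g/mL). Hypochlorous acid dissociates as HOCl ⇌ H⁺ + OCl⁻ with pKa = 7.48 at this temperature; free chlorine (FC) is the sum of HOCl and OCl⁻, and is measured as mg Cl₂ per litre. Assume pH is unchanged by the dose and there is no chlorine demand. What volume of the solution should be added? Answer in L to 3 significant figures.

(a) Volume: 541 m³ = 541,000 L.
(a) Mass of solution: 83.7 L × 1000 mL/L × 1.1 g/mL = 92,070 g.
(a) Available chlorine delivered: 92,070 g × 0.082 = 7550 g as Cl₂.
(a) Concentration rise: 7550 g / 541,000 L = 13.96 mg/L = 13.96 ppm.
(a) Final FC: 1.4 + 13.96 = 15.36 ppm.

(b) Volume: 116,000 US gal × 3.785 L/gal = 439,060 L.
(b) [OCl⁻]/[HOCl] = 10^(pH − pKa) = 10^(7.46 − 7.48) = 0.955; fraction as HOCl = 1/(1 + 0.955) = 0.5115.
(b) Free chlorine required for 2.07 ppm HOCl: 2.07 / 0.5115 = 4.047 ppm.
(b) FC to add: 4.047 − 0.2 = 3.847 mg/L as Cl₂.
(b) Cl₂ equivalent: 3.847 mg/L × 439,060 L = 1689 g.
(b) Product at 11.7% available Cl: 1689 / 0.117 = 14,440 g.
(b) Volume: 14,440 g ÷ 1.18 g/mL = 12,230 mL.

(a) 15.36 ppm; (b) 12.2 L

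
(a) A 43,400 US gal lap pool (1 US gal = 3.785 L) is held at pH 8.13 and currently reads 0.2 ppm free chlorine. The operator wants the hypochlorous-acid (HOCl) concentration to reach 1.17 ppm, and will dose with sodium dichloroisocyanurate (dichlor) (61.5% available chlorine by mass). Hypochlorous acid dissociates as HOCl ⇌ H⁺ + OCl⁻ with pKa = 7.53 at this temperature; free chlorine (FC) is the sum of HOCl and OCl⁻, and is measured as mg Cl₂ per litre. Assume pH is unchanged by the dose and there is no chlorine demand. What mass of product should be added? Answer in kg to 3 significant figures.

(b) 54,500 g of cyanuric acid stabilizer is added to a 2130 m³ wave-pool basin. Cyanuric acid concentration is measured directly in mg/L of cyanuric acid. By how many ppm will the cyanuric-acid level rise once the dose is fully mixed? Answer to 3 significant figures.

(a) Volume: 43,400 US gal × 3.785 L/gal = 164,269 L.
(a) [OCl⁻]/[HOCl] = 10^(pH − pKa) = 10^(8.13 − 7.53) = 3.981; fraction as HOCl = 1/(1 + 3.981) = 0.2008.
(a) Free chlorine required for 1.17 ppm HOCl: 1.17 / 0.2008 = 5.828 ppm.
(a) FC to add: 5.828 − 0.2 = 5.628 mg/L as Cl₂.
(a) Cl₂ equivalent: 5.628 mg/L × 164,269 L = 924.5 g.
(a) Product at 61.5% available Cl: 924.5 / 0.615 = 1503 g.

(b) Volume: 2130 m³ = 2,130,000 L.
(b) Rise: 54,500 g / 2,130,000 L × 1000 = 25.59 mg/L.

(a) 1.50 kg; (b) 25.6 ppm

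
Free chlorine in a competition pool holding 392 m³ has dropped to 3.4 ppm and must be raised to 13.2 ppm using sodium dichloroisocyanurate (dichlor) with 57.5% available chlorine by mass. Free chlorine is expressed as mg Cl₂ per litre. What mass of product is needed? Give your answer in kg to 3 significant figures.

6.68 kg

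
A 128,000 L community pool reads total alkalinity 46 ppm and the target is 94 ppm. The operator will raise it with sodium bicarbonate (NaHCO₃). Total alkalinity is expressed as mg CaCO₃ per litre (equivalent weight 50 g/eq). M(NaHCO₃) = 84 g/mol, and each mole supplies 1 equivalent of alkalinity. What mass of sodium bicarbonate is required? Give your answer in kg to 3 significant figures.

10.3 kg

Alkalinity to add: (94 − 46) = 48 mg/L as CaCO₃ × 128,000 L = 6144 g as CaCO₃.
Equivalents: 6144 g ÷ 50 g/eq = 122.9 eq.
NaHCO₃ supplies 1 eq per mole → 122.9 mol.
Mass: 122.9 mol × 84 g/mol = 10,320 g.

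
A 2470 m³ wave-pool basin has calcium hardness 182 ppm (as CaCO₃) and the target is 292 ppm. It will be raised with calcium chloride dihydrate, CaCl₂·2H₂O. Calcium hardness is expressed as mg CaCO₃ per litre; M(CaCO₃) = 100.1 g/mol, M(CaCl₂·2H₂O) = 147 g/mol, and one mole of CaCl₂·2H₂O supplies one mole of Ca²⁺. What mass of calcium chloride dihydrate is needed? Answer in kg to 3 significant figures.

399 kg

Volume: 2470 m³ = 2,470,000 L.
Hardness to add: (292 − 182) = 110 mg/L as CaCO₃ × 2,470,000 L = 271,700 g as CaCO₃.
Moles of Ca²⁺ (1 mol Ca²⁺ ≡ 1 mol CaCO₃): 271,700 / 100.1 g/mol = 2714 mol.
Mass of CaCl₂·2H₂O: 2714 × 147 = 399,000 g.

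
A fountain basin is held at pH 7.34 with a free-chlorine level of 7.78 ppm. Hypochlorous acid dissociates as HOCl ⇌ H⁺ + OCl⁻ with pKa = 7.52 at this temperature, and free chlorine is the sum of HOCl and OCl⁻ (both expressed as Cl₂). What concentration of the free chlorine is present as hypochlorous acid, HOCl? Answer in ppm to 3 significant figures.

4.68 ppm

[OCl⁻]/[HOCl] = 10^(pH − pKa) = 10^(7.34 − 7.52) = 10^-0.18 = 0.6607.
Fraction as HOCl = 1 / (1 + 0.6607) = 0.6022.
HOCl = 0.6022 × 7.78 ppm = 4.685 ppm.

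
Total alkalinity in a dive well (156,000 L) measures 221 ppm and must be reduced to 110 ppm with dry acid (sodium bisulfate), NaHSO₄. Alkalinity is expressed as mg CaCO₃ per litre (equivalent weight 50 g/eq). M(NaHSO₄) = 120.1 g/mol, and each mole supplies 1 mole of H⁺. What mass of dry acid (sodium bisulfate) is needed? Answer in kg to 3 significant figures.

41.6 kg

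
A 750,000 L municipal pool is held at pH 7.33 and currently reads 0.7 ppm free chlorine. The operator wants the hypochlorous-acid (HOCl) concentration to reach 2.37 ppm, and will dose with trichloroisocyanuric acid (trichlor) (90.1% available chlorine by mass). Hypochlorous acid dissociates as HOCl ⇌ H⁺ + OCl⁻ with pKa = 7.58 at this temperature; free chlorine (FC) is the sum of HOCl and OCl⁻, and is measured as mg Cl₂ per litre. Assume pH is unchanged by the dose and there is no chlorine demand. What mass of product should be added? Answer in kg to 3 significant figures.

2.50 kg

[OCl⁻]/[HOCl] = 10^(pH − pKa) = 10^(7.33 − 7.58) = 0.5623; fraction as HOCl = 1/(1 + 0.5623) = 0.6401.
Free chlorine required for 2.37 ppm HOCl: 2.37 / 0.6401 = 3.703 ppm.
FC to add: 3.703 − 0.7 = 3.003 mg/L as Cl₂.
Cl₂ equivalent: 3.003 mg/L × 750,000 L = 2252 g.
Product at 90.1% available Cl: 2252 / 0.901 = 2500 g.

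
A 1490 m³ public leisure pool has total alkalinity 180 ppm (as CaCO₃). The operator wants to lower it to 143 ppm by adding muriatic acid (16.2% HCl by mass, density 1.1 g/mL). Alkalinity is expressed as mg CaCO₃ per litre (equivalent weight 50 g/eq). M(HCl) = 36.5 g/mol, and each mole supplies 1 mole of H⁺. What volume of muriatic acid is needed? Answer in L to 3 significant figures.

226 L

Volume: 1490 m³ = 1,490,000 L.
Alkalinity to neutralize: (180 − 143) = 37 mg/L as CaCO₃ × 1,490,000 L = 55,130 g as CaCO₃.
Equivalents of H⁺ required: 55,130 ÷ 50 g/eq = 1103 eq = 1103 mol HCl.
Mass of HCl: 1103 × 36.5 = 40,240 g.
Mass of 16.2% solution: 40,240 / 0.162 = 248,400 g.
Volume: 248,400 g ÷ 1.1 g/mL = 225,800 mL.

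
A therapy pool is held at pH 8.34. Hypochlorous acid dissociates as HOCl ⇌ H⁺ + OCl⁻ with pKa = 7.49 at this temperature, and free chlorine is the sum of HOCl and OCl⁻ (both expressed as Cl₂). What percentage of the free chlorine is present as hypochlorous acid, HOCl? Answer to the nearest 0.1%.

[OCl⁻]/[HOCl] = 10^(pH − pKa) = 10^(8.34 − 7.49) = 10^0.85 = 7.079.
Fraction as HOCl = 1 / (1 + 7.079) = 0.1238.

12.4%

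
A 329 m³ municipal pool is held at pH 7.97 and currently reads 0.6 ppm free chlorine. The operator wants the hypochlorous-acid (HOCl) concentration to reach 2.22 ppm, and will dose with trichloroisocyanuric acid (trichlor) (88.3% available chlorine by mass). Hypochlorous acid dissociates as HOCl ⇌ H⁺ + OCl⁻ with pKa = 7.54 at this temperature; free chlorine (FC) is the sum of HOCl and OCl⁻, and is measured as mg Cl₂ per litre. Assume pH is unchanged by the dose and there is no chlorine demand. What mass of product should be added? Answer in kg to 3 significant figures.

Volume: 329 m³ = 329,000 L.
[OCl⁻]/[HOCl] = 10^(pH − pKa) = 10^(7.97 − 7.54) = 2.692; fraction as HOCl = 1/(1 + 2.692) = 0.2709.
Free chlorine required for 2.22 ppm HOCl: 2.22 / 0.2709 = 8.195 ppm.
FC to add: 8.195 − 0.6 = 7.595 mg/L as Cl₂.
Cl₂ equivalent: 7.595 mg/L × 329,000 L = 2499 g.
Product at 88.3% available Cl: 2499 / 0.883 = 2830 g.

2.83 kg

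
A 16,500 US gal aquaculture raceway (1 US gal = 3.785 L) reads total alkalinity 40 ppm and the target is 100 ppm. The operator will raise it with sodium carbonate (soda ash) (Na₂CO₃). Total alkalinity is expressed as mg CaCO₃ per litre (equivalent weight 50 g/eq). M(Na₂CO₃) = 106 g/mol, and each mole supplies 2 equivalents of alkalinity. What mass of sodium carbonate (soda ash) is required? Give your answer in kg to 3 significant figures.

Volume: 16,500 US gal × 3.785 L/gal = 62,452 L.
Alkalinity to add: (100 − 40) = 60 mg/L as CaCO₃ × 62,452 L = 3747 g as CaCO₃.
Equivalents: 3747 g ÷ 50 g/eq = 74.94 eq.
Each mole of Na₂CO₃ supplies 2 eq, so 74.94 / 2 = 37.47 mol.
Mass: 37.47 mol × 106 g/mol = 3972 g.

3.97 kg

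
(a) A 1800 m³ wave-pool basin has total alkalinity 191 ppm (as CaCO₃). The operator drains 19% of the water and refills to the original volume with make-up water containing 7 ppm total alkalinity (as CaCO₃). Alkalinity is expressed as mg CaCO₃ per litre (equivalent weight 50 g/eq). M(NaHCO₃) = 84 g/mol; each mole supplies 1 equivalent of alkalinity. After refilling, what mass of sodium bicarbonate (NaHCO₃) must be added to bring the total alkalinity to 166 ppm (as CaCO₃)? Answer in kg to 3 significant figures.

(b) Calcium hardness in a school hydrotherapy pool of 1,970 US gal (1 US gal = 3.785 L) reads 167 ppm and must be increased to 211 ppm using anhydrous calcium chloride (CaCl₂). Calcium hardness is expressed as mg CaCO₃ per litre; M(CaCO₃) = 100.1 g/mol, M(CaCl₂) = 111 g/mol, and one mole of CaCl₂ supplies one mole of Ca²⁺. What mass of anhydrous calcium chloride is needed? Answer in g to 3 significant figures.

(a) Volume: 1800 m³ = 1,800,000 L.
(a) After draining 19% and refilling: 191 × 0.81 + 7 × 0.19 = 156.04 ppm.
(a) Deficit to target: 166 − 156.04 = 9.96 mg/L.
(a) As CaCO₃: 9.96 mg/L × 1,800,000 L = 17,930 g; ÷ 50 g/eq ÷ 1 = 358.6 mol NaHCO₃.
(a) Mass: 358.6 × 84 = 30,120 g.

(b) Volume: 1,970 US gal × 3.785 L/gal = 7,456 L.
(b) Hardness to add: (211 − 167) = 44 mg/L as CaCO₃ × 7,456 L = 328.1 g as CaCO₃.
(b) Moles of Ca²⁺ (1 mol Ca²⁺ ≡ 1 mol CaCO₃): 328.1 / 100.1 g/mol = 3.278 mol.
(b) Mass of CaCl₂: 3.278 × 111 = 363.8 g.

(a) 30.1 kg; (b) 364 g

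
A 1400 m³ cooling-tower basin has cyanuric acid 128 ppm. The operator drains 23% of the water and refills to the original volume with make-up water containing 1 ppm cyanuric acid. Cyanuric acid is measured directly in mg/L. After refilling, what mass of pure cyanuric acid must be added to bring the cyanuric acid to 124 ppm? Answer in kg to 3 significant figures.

Volume: 1400 m³ = 1,400,000 L.
After draining 23% and refilling: 128 × 0.77 + 1 × 0.23 = 98.79 ppm.
Deficit to target: 124 − 98.79 = 25.21 mg/L.
Mass: 25.21 mg/L × 1,400,000 L = 35,290 g cyanuric acid.

35.3 kg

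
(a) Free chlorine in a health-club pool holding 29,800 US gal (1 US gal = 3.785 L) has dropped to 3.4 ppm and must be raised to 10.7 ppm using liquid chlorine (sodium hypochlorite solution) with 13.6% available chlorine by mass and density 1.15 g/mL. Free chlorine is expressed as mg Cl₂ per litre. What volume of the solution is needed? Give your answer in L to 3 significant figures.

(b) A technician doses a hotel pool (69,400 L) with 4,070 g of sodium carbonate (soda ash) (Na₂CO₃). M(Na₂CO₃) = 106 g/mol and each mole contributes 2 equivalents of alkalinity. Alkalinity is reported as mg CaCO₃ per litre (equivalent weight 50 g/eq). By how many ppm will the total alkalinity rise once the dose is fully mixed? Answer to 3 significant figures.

(a) Volume: 29,800 US gal × 3.785 L/gal = 112,793 L.
(a) Chlorine deficit: 10.7 − 3.4 = 7.3 ppm = 7.3 mg/L as Cl₂.
(a) Cl₂ equivalent needed: 7.3 mg/L × 112,793 L = 823,400 mg = 823.4 g.
(a) Product at 13.6% available chlorine: 823.4 / 0.136 = 6054 g.
(a) Volume at density 1.15 g/mL: 6054 g ÷ 1.15 g/mL = 5265 mL.

(b) Moles of Na₂CO₃: 4,070 g ÷ 106 g/mol = 38.4 mol → 76.79 eq of alkalinity.
(b) As CaCO₃: 76.79 eq × 50 g/eq = 3840 g.
(b) Rise: 3840 g / 69,400 L × 1000 = 55.33 mg/L.

(a) 5.26 L; (b) 55.3 ppm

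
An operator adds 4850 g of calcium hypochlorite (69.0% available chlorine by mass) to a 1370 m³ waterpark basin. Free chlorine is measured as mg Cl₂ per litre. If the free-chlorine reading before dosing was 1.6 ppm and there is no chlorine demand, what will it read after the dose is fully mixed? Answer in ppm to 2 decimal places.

4.04 ppm

Volume: 1370 m³ = 1,370,000 L.
Available chlorine delivered: 4850 g × 0.69 = 3346 g as Cl₂.
Concentration rise: 3346 g / 1,370,000 L = 2.443 mg/L = 2.44 ppm.
Final FC: 1.6 + 2.44 = 4.04 ppm.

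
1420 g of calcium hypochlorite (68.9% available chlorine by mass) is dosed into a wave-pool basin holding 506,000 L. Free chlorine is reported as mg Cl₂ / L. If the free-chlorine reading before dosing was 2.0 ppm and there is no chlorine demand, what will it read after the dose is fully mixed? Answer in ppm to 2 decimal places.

3.93 ppm

Available chlorine delivered: 1420 g × 0.689 = 978.4 g as Cl₂.
Concentration rise: 978.4 g / 506,000 L = 1.934 mg/L = 1.93 ppm.
Final FC: 2.0 + 1.93 = 3.93 ppm.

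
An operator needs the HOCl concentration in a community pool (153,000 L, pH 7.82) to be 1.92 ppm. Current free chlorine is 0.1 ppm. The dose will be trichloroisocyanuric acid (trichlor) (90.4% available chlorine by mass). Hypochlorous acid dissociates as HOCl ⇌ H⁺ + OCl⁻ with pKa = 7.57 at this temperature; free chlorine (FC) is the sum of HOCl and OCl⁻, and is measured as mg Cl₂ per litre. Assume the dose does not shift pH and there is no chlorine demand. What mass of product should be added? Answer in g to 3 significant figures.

886 g

[OCl⁻]/[HOCl] = 10^(pH − pKa) = 10^(7.82 − 7.57) = 1.778; fraction as HOCl = 1/(1 + 1.778) = 0.3599.
Free chlorine required for 1.92 ppm HOCl: 1.92 / 0.3599 = 5.334 ppm.
FC to add: 5.334 − 0.1 = 5.234 mg/L as Cl₂.
Cl₂ equivalent: 5.234 mg/L × 153,000 L = 800.8 g.
Product at 90.4% available Cl: 800.8 / 0.904 = 885.9 g.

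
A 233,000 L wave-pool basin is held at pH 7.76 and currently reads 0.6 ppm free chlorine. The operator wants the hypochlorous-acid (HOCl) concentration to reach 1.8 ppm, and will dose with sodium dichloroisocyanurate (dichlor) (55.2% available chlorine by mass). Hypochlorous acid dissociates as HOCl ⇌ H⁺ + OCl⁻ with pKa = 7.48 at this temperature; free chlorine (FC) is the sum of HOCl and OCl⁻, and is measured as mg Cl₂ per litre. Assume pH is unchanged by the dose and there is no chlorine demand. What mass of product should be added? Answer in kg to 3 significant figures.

[OCl⁻]/[HOCl] = 10^(pH − pKa) = 10^(7.76 − 7.48) = 1.905; fraction as HOCl = 1/(1 + 1.905) = 0.3442.
Free chlorine required for 1.8 ppm HOCl: 1.8 / 0.3442 = 5.23 ppm.
FC to add: 5.23 − 0.6 = 4.63 mg/L as Cl₂.
Cl₂ equivalent: 4.63 mg/L × 233,000 L = 1079 g.
Product at 55.2% available Cl: 1079 / 0.552 = 1954 g.

1.95 kg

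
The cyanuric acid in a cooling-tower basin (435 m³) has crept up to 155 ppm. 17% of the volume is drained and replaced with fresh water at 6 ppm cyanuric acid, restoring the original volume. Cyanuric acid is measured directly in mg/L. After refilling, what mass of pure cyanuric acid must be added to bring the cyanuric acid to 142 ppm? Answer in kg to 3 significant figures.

Volume: 435 m³ = 435,000 L.
After draining 17% and refilling: 155 × 0.83 + 6 × 0.17 = 129.67 ppm.
Deficit to target: 142 − 129.67 = 12.33 mg/L.
Mass: 12.33 mg/L × 435,000 L = 5364 g cyanuric acid.

5.36 kg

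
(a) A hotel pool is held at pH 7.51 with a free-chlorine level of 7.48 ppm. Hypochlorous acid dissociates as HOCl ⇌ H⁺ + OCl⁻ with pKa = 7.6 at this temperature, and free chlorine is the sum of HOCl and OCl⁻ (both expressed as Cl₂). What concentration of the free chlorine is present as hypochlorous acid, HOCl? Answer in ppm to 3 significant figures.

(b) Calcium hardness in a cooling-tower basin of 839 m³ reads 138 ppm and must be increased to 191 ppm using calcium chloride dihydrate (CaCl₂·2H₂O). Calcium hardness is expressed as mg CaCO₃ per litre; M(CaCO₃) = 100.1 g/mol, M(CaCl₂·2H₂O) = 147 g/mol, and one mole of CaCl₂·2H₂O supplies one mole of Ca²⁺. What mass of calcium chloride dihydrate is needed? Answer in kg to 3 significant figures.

(a) 4.13 ppm; (b) 65.3 kg

(a) [OCl⁻]/[HOCl] = 10^(pH − pKa) = 10^(7.51 − 7.6) = 10^-0.09 = 0.8128.
(a) Fraction as HOCl = 1 / (1 + 0.8128) = 0.5516.
(a) HOCl = 0.5516 × 7.48 ppm = 4.126 ppm.

(b) Volume: 839 m³ = 839,000 L.
(b) Hardness to add: (191 − 138) = 53 mg/L as CaCO₃ × 839,000 L = 44,470 g as CaCO₃.
(b) Moles of Ca²⁺ (1 mol Ca²⁺ ≡ 1 mol CaCO₃): 44,470 / 100.1 g/mol = 444.2 mol.
(b) Mass of CaCl₂·2H₂O: 444.2 × 147 = 65,300 g.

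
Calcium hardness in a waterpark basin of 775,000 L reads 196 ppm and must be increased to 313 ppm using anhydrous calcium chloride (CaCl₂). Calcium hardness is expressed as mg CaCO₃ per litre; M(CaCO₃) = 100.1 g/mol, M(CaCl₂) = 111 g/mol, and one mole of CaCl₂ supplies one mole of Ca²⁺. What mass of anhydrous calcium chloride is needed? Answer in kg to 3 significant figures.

101 kg

Hardness to add: (313 − 196) = 117 mg/L as CaCO₃ × 775,000 L = 90,680 g as CaCO₃.
Moles of Ca²⁺ (1 mol Ca²⁺ ≡ 1 mol CaCO₃): 90,680 / 100.1 g/mol = 905.8 mol.
Mass of CaCl₂: 905.8 × 111 = 100,500 g.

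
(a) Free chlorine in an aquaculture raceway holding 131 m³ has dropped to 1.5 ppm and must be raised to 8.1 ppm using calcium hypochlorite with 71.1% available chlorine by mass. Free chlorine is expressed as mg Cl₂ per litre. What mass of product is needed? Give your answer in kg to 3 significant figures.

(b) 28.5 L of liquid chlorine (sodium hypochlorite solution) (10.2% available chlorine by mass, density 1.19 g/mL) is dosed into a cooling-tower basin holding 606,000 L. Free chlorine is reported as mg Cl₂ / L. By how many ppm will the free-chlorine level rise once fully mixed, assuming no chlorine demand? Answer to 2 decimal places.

(a) Volume: 131 m³ = 131,000 L.
(a) Chlorine deficit: 8.1 − 1.5 = 6.6 ppm = 6.6 mg/L as Cl₂.
(a) Cl₂ equivalent needed: 6.6 mg/L × 131,000 L = 864,600 mg = 864.6 g.
(a) Product at 71.1% available chlorine: 864.6 / 0.711 = 1216 g.

(b) Mass of solution: 28.5 L × 1000 mL/L × 1.19 g/mL = 33,920 g.
(b) Available chlorine delivered: 33,920 g × 0.102 = 3459 g as Cl₂.
(b) Concentration rise: 3459 g / 606,000 L = 5.708 mg/L = 5.71 ppm.

(a) 1.22 kg; (b) 5.71 ppm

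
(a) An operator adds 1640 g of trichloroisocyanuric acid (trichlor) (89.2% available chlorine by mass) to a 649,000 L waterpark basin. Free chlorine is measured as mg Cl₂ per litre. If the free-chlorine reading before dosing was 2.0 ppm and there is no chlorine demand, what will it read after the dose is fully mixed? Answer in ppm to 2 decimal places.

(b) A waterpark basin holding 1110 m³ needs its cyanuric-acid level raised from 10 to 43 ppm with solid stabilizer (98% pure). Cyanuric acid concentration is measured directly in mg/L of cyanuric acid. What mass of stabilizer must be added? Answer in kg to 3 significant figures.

(a) Available chlorine delivered: 1640 g × 0.892 = 1463 g as Cl₂.
(a) Concentration rise: 1463 g / 649,000 L = 2.254 mg/L = 2.25 ppm.
(a) Final FC: 2.0 + 2.25 = 4.25 ppm.

(b) Volume: 1110 m³ = 1,110,000 L.
(b) CYA to add: (43 − 10) = 33 mg/L × 1,110,000 L = 36,630 g cyanuric acid.
(b) At 98% purity: 36,630 / 0.98 = 37,380 g product.

(a) 4.25 ppm; (b) 37.4 kg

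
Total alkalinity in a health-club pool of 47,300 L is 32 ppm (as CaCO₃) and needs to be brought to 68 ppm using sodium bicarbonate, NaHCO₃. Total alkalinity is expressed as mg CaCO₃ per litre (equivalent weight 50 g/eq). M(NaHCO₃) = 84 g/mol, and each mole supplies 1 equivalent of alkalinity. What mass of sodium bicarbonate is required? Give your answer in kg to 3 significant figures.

2.86 kg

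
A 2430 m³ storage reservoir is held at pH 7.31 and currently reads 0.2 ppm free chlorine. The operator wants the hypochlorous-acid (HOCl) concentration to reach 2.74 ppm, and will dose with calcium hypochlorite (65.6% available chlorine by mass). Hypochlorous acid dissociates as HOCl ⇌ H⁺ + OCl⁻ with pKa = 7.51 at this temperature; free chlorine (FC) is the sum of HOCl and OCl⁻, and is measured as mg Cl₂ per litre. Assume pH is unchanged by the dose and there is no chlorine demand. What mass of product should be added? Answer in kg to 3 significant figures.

Volume: 2430 m³ = 2,430,000 L.
[OCl⁻]/[HOCl] = 10^(pH − pKa) = 10^(7.31 − 7.51) = 0.631; fraction as HOCl = 1/(1 + 0.631) = 0.6131.
Free chlorine required for 2.74 ppm HOCl: 2.74 / 0.6131 = 4.469 ppm.
FC to add: 4.469 − 0.2 = 4.269 mg/L as Cl₂.
Cl₂ equivalent: 4.269 mg/L × 2,430,000 L = 10,370 g.
Product at 65.6% available Cl: 10,370 / 0.656 = 15,810 g.

15.8 kg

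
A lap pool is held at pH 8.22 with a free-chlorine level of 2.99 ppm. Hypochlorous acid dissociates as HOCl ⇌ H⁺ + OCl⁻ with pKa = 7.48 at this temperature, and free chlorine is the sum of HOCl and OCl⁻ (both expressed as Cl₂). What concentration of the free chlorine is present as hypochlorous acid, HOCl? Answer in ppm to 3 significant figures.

0.460 ppm

[OCl⁻]/[HOCl] = 10^(pH − pKa) = 10^(8.22 − 7.48) = 10^0.74 = 5.495.
Fraction as HOCl = 1 / (1 + 5.495) = 0.154.
HOCl = 0.154 × 2.99 ppm = 0.4603 ppm.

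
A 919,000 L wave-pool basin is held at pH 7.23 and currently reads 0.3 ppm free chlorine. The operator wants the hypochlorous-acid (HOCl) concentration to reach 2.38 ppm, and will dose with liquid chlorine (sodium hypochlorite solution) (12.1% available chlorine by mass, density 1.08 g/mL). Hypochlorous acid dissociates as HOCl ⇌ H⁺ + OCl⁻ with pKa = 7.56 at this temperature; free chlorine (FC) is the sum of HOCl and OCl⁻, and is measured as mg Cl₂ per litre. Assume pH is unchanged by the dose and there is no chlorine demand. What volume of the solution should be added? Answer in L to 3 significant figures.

22.5 L

[OCl⁻]/[HOCl] = 10^(pH − pKa) = 10^(7.23 − 7.56) = 0.4677; fraction as HOCl = 1/(1 + 0.4677) = 0.6813.
Free chlorine required for 2.38 ppm HOCl: 2.38 / 0.6813 = 3.493 ppm.
FC to add: 3.493 − 0.3 = 3.193 mg/L as Cl₂.
Cl₂ equivalent: 3.193 mg/L × 919,000 L = 2935 g.
Product at 12.1% available Cl: 2935 / 0.121 = 24,250 g.
Volume: 24,250 g ÷ 1.08 g/mL = 22,460 mL.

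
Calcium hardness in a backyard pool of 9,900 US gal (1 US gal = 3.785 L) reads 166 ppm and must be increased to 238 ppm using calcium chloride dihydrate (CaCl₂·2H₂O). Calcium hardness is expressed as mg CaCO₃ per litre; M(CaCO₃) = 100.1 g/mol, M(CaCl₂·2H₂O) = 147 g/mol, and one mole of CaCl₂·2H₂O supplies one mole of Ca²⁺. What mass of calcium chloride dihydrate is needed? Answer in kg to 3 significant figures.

Volume: 9,900 US gal × 3.785 L/gal = 37,472 L.
Hardness to add: (238 − 166) = 72 mg/L as CaCO₃ × 37,472 L = 2698 g as CaCO₃.
Moles of Ca²⁺ (1 mol Ca²⁺ ≡ 1 mol CaCO₃): 2698 / 100.1 g/mol = 26.95 mol.
Mass of CaCl₂·2H₂O: 26.95 × 147 = 3962 g.

3.96 kg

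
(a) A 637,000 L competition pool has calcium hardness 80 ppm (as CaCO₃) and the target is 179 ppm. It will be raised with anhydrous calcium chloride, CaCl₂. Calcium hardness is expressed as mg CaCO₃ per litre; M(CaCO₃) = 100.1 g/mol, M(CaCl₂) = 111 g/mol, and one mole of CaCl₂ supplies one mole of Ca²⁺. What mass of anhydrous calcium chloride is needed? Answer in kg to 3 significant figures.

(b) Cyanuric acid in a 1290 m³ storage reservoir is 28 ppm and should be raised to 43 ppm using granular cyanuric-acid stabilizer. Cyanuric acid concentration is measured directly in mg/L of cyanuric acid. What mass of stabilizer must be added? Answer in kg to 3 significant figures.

(a) 69.9 kg; (b) 19.4 kg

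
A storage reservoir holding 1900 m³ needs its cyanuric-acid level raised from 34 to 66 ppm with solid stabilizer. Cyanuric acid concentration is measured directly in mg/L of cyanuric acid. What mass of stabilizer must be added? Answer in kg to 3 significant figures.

60.8 kg

Volume: 1900 m³ = 1,900,000 L.
CYA to add: (66 − 34) = 32 mg/L × 1,900,000 L = 60,800 g cyanuric acid.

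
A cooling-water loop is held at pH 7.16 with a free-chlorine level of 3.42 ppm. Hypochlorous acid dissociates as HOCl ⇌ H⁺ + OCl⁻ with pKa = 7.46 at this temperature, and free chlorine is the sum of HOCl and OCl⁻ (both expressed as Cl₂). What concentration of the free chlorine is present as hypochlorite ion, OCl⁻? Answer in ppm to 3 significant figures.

[OCl⁻]/[HOCl] = 10^(pH − pKa) = 10^(7.16 − 7.46) = 10^-0.30 = 0.5012.
Fraction as HOCl = 1 / (1 + 0.5012) = 0.6661.
OCl⁻ = (1 − 0.6661) × 3.42 ppm = 1.142 ppm.

1.14 ppm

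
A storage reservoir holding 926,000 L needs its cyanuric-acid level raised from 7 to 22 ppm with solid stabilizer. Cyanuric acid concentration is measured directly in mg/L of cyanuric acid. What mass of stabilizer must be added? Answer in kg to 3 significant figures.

CYA to add: (22 − 7) = 15 mg/L × 926,000 L = 13,890 g cyanuric acid.

13.9 kg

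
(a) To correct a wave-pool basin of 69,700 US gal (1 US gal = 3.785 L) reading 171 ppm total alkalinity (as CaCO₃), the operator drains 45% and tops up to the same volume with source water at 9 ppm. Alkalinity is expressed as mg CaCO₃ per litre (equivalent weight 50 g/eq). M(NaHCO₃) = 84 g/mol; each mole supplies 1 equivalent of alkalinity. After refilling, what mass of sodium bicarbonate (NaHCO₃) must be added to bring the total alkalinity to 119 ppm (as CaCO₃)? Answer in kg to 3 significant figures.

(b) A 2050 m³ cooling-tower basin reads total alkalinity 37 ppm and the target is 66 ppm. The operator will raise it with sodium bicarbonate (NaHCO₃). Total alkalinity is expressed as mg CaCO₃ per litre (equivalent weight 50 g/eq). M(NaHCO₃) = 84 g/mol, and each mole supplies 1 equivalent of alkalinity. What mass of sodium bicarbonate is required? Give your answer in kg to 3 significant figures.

(a) Volume: 69,700 US gal × 3.785 L/gal = 263,814 L.
(a) After draining 45% and refilling: 171 × 0.55 + 9 × 0.45 = 98.1 ppm.
(a) Deficit to target: 119 − 98.1 = 20.9 mg/L.
(a) As CaCO₃: 20.9 mg/L × 263,814 L = 5514 g; ÷ 50 g/eq ÷ 1 = 110.3 mol NaHCO₃.
(a) Mass: 110.3 × 84 = 9263 g.

(b) Volume: 2050 m³ = 2,050,000 L.
(b) Alkalinity to add: (66 − 37) = 29 mg/L as CaCO₃ × 2,050,000 L = 59,450 g as CaCO₃.
(b) Equivalents: 59,450 g ÷ 50 g/eq = 1189 eq.
(b) NaHCO₃ supplies 1 eq per mole → 1189 mol.
(b) Mass: 1189 mol × 84 g/mol = 99,880 g.

(a) 9.26 kg; (b) 99.9 kg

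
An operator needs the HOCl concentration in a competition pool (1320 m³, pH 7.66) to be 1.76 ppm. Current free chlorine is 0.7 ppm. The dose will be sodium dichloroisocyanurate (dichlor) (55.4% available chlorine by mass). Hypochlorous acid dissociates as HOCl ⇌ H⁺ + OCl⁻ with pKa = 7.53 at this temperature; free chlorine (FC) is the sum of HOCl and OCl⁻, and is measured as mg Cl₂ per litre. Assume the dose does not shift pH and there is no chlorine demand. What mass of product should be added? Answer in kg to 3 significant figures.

8.18 kg

Volume: 1320 m³ = 1,320,000 L.
[OCl⁻]/[HOCl] = 10^(pH − pKa) = 10^(7.66 − 7.53) = 1.349; fraction as HOCl = 1/(1 + 1.349) = 0.4257.
Free chlorine required for 1.76 ppm HOCl: 1.76 / 0.4257 = 4.134 ppm.
FC to add: 4.134 − 0.7 = 3.434 mg/L as Cl₂.
Cl₂ equivalent: 3.434 mg/L × 1,320,000 L = 4533 g.
Product at 55.4% available Cl: 4533 / 0.554 = 8183 g.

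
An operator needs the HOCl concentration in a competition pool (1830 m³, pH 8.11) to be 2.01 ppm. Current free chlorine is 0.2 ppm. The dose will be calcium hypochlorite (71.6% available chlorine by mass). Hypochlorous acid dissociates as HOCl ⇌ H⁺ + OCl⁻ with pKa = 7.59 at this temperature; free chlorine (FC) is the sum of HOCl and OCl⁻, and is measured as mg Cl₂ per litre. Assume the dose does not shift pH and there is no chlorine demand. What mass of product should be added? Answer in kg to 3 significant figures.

21.6 kg

Volume: 1830 m³ = 1,830,000 L.
[OCl⁻]/[HOCl] = 10^(pH − pKa) = 10^(8.11 − 7.59) = 3.311; fraction as HOCl = 1/(1 + 3.311) = 0.2319.
Free chlorine required for 2.01 ppm HOCl: 2.01 / 0.2319 = 8.666 ppm.
FC to add: 8.666 − 0.2 = 8.466 mg/L as Cl₂.
Cl₂ equivalent: 8.466 mg/L × 1,830,000 L = 15,490 g.
Product at 71.6% available Cl: 15,490 / 0.716 = 21,640 g.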